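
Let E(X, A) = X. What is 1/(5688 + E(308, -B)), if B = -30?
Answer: 1/5996 ≈ 0.00016678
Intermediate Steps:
1/(5688 + E(308, -B)) = 1/(5688 + 308) = 1/5996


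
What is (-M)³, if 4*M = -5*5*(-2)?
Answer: -15625/8 ≈ -1953.1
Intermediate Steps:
M = 25/2 (M = (-5*5*(-2))/4 = (-25*(-2))/4 = (¼)*50 = 25/2 ≈ 12.500)
(-M)³ = (-1*25/2)³ = (-25/2)³ = -15625/8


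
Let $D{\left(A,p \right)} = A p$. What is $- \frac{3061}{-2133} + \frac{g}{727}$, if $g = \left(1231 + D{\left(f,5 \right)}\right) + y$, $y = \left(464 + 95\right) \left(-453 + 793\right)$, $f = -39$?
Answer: $\frac{409833115}{1550691} \approx 264.29$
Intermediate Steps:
$y = 190060$ ($y = 559 \cdot 340 = 190060$)
$g = 191096$ ($g = \left(1231 - 195\right) + 190060 = 1036 + 190060 = 191096$)
$- \frac{3061}{-2133} + \frac{g}{727} = - \frac{3061}{-2133} + \frac{191096}{727} = \left(-3061\right) \left(- \frac{1}{2133}\right) + 191096 \cdot \frac{1}{727} = \frac{3061}{2133} + \frac{191096}{727} = \frac{409833115}{1550691}$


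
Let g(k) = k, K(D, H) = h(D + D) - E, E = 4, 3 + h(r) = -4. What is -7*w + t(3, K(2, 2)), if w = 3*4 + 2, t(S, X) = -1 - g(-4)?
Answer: -95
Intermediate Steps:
h(r) = -7 (h(r) = -3 - 4 = -7)
K(D, H) = -11 (K(D, H) = -7 - 1*4 = -7 - 4 = -11)
t(S, X) = 3 (t(S, X) = -1 - 1*(-4) = -1 + 4 = 3)
w = 14 (w = 12 + 2 = 14)
-7*w + t(3, K(2, 2)) = -7*14 + 3 = -98 + 3 = -95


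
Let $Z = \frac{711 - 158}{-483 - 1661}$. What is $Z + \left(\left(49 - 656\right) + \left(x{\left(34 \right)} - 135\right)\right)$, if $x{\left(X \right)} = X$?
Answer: $- \frac{1518505}{2144} \approx -708.26$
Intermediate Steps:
$Z = - \frac{553}{2144}$ ($Z = \frac{553}{-2144} = 553 \left(- \frac{1}{2144}\right) = - \frac{553}{2144} \approx -0.25793$)
$Z + \left(\left(49 - 656\right) + \left(x{\left(34 \right)} - 135\right)\right) = - \frac{553}{2144} + \left(\left(49 - 656\right) + \left(34 - 135\right)\right) = - \frac{553}{2144} + \left(\left(49 - 656\right) - 101\right) = - \frac{553}{2144} - 708 = - \frac{1518505}{2144}$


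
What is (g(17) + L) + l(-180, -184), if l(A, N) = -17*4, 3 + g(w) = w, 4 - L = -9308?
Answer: 9258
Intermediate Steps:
L = 9312 (L = 4 - 1*(-9308) = 4 + 9308 = 9312)
g(w) = -3 + w
l(A, N) = -68
(g(17) + L) + l(-180, -184) = ((-3 + 17) + 9312) - 68 = (14 + 9312) - 68 = 9326 - 68 = 9258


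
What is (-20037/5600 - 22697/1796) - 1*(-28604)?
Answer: 71881125187/2514400 ≈ 28588.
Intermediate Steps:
(-20037/5600 - 22697/1796) - 1*(-28604) = (-20037*1/5600 - 22697*1/1796) + 28604 = (-20037/5600 - 22697/1796) + 28604 = -40772413/2514400 + 28604 = 71881125187/2514400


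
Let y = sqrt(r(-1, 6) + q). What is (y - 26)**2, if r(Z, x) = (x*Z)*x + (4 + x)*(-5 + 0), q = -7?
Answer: (26 - I*sqrt(93))**2 ≈ 583.0 - 501.47*I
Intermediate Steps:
r(Z, x) = -20 - 5*x + Z*x**2 (r(Z, x) = (Z*x)*x + (4 + x)*(-5) = Z*x**2 + (-20 - 5*x) = -20 - 5*x + Z*x**2)
y = I*sqrt(93) (y = sqrt((-20 - 5*6 - 1*6**2) - 7) = sqrt((-20 - 30 - 1*36) - 7) = sqrt((-20 - 30 - 36) - 7) = sqrt(-86 - 7) = sqrt(-93) = I*sqrt(93) ≈ 9.6436*I)
(y - 26)**2 = (I*sqrt(93) - 26)**2 = (-26 + I*sqrt(93))**2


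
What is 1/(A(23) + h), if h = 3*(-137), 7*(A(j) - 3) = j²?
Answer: -7/2327 ≈ -0.0030082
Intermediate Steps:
A(j) = 3 + j²/7
h = -411
1/(A(23) + h) = 1/((3 + (⅐)*23²) - 411) = 1/((3 + (⅐)*529) - 411) = 1/((3 + 529/7) - 411) = 1/(550/7 - 411) = 1/(-2327/7) = -7/2327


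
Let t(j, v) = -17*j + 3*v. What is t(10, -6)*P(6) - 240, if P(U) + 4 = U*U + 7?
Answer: -7572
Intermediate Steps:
P(U) = 3 + U² (P(U) = -4 + (U*U + 7) = -4 + (U² + 7) = -4 + (7 + U²) = 3 + U²)
t(10, -6)*P(6) - 240 = (-17*10 + 3*(-6))*(3 + 6²) - 240 = (-170 - 18)*(3 + 36) - 240 = -188*39 - 240 = -7332 - 240 = -7572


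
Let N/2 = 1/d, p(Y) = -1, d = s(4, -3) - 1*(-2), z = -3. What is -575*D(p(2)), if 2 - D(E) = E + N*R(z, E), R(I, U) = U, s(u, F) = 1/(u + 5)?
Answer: -43125/19 ≈ -2269.7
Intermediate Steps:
s(u, F) = 1/(5 + u)
d = 19/9 (d = 1/(5 + 4) - 1*(-2) = 1/9 + 2 = ⅑ + 2 = 19/9 ≈ 2.1111)
N = 18/19 (N = 2/(19/9) = 2*(9/19) = 18/19 ≈ 0.94737)
D(E) = 2 - 37*E/19 (D(E) = 2 - (E + 18*E/19) = 2 - 37*E/19)
-575*D(p(2)) = -575*(2 - 37/19*(-1)) = -575*(2 + 37/19) = -575*75/19 = -43125/19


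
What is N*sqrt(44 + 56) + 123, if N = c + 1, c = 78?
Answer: 913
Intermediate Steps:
N = 79 (N = 78 + 1 = 79)
N*sqrt(44 + 56) + 123 = 79*sqrt(44 + 56) + 123 = 79*sqrt(100) + 123 = 79*10 + 123 = 790 + 123 = 913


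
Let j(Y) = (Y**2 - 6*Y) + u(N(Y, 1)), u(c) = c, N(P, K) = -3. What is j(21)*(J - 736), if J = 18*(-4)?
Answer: -252096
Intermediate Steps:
J = -72
j(Y) = -3 + Y**2 - 6*Y (j(Y) = (Y**2 - 6*Y) - 3 = -3 + Y**2 - 6*Y)
j(21)*(J - 736) = (-3 + 21**2 - 6*21)*(-72 - 736) = (-3 + 441 - 126)*(-808) = 312*(-808) = -252096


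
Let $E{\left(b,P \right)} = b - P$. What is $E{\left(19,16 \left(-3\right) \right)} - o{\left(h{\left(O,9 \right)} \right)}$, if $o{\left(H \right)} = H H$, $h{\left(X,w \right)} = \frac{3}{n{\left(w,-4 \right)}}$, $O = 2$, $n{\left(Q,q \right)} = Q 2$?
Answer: $\frac{2411}{36} \approx 66.972$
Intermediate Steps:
$n{\left(Q,q \right)} = 2 Q$
$h{\left(X,w \right)} = \frac{3}{2 w}$
$o{\left(H \right)} = H^{2}$
$E{\left(19,16 \left(-3\right) \right)} - o{\left(h{\left(O,9 \right)} \right)} = \left(19 - 16 \left(-3\right)\right) - \left(\frac{3}{2 \cdot 9}\right)^{2} = \left(19 - -48\right) - \left(\frac{3}{2} \cdot \frac{1}{9}\right)^{2} = \left(19 + 48\right) - \left(\frac{1}{6}\right)^{2} = 67 - \frac{1}{36} = \frac{2411}{36}$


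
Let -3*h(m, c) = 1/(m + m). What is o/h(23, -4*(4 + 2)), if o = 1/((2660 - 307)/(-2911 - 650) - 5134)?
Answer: 491418/18284527 ≈ 0.026876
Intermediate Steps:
h(m, c) = -1/(6*m) (h(m, c) = -1/(3*(m + m)) = -1/(2*m)/3 = -1/(6*m))
o = -3561/18284527 (o = 1/(2353/(-3561) - 5134) = 1/(2353*(-1/3561) - 5134) = 1/(-2353/3561 - 5134) = 1/(-18284527/3561) = -3561/18284527 ≈ -0.00019475)
o/h(23, -4*(4 + 2)) = -3561/(18284527*((-⅙/23))) = -3561/(18284527*((-⅙*1/23))) = -3561/(18284527*(-1/138)) = -3561/18284527*(-138) = 491418/18284527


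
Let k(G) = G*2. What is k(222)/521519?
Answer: 444/521519 ≈ 0.00085136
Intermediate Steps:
k(G) = 2*G
k(222)/521519 = (2*222)/521519 = 444*(1/521519) = 444/521519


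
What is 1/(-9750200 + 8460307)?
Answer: -1/1289893 ≈ -7.7526e-7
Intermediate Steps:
1/(-9750200 + 8460307) = 1/(-1289893) = -1/1289893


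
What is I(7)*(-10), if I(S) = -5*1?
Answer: 50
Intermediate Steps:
I(S) = -5
I(7)*(-10) = -5*(-10) = 50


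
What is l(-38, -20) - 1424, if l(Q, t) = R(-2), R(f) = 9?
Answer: -1415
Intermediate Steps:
l(Q, t) = 9
l(-38, -20) - 1424 = 9 - 1424 = -1415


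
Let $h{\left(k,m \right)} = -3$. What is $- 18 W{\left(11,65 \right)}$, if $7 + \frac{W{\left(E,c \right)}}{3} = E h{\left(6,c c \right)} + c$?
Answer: $-1350$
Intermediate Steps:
$W{\left(E,c \right)} = -21 - 9 E + 3 c$ ($W{\left(E,c \right)} = -21 + 3 \left(E \left(-3\right) + c\right) = -21 + 3 \left(- 3 E + c\right) = -21 + 3 \left(c - 3 E\right) = -21 - \left(- 3 c + 9 E\right) = -21 - 9 E + 3 c$)
$- 18 W{\left(11,65 \right)} = - 18 \left(-21 - 99 + 3 \cdot 65\right) = - 18 \left(-21 - 99 + 195\right) = \left(-18\right) 75 = -1350$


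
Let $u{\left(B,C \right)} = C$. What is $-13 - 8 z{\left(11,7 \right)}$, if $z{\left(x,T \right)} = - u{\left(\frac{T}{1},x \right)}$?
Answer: $75$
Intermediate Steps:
$z{\left(x,T \right)} = - x$
$-13 - 8 z{\left(11,7 \right)} = -13 - 8 \left(\left(-1\right) 11\right) = -13 - -88 = -13 + 88 = 75$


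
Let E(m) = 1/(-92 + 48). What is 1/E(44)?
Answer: -44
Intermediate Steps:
E(m) = -1/44 (E(m) = 1/(-44) = -1/44)
1/E(44) = 1/(-1/44) = -44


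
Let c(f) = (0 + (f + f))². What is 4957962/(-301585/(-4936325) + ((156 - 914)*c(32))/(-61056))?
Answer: 2334830262824610/23975871049 ≈ 97383.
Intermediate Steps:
c(f) = 4*f² (c(f) = (0 + 2*f)² = (2*f)² = 4*f²)
4957962/(-301585/(-4936325) + ((156 - 914)*c(32))/(-61056)) = 4957962/(-301585/(-4936325) + ((156 - 914)*(4*32²))/(-61056)) = 4957962/(-301585*(-1/4936325) - 3032*1024*(-1/61056)) = 4957962/(60317/987265 - 758*4096*(-1/61056)) = 4957962/(60317/987265 - 3104768*(-1/61056)) = 4957962/(60317/987265 + 24256/477) = 4957962/(23975871049/470925405) = 4957962*(470925405/23975871049) = 2334830262824610/23975871049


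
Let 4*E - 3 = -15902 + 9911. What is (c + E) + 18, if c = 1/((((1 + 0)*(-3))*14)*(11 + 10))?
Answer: -1304479/882 ≈ -1479.0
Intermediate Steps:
E = -1497 (E = ¾ + (-15902 + 9911)/4 = ¾ + (¼)*(-5991) = ¾ - 5991/4 = -1497)
c = -1/882 (c = 1/(((1*(-3))*14)*21) = 1/(-3*14*21) = 1/(-42*21) = 1/(-882) = -1/882 ≈ -0.0011338)
(c + E) + 18 = (-1/882 - 1497) + 18 = -1320355/882 + 18 = -1304479/882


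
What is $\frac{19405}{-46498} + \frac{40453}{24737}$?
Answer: $\frac{1400962109}{1150221026} \approx 1.218$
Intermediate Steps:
$\frac{19405}{-46498} + \frac{40453}{24737} = 19405 \left(- \frac{1}{46498}\right) + 40453 \cdot \frac{1}{24737} = - \frac{19405}{46498} + \frac{40453}{24737} = \frac{1400962109}{1150221026}$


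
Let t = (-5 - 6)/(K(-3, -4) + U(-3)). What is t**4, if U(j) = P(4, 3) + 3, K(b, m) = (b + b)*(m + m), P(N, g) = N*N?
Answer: 14641/20151121 ≈ 0.00072656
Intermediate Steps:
P(N, g) = N**2
K(b, m) = 4*b*m (K(b, m) = (2*b)*(2*m) = 4*b*m)
U(j) = 19 (U(j) = 4**2 + 3 = 16 + 3 = 19)
t = -11/67 (t = (-5 - 6)/(4*(-3)*(-4) + 19) = -11/(48 + 19) = -11/67 ≈ -0.16418)
t**4 = (-11/67)**4 = 14641/20151121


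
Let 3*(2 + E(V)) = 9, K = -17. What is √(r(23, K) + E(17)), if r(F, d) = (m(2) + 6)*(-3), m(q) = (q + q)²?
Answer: I*√65 ≈ 8.0623*I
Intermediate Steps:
E(V) = 1 (E(V) = -2 + (⅓)*9 = -2 + 3 = 1)
m(q) = 4*q² (m(q) = (2*q)² = 4*q²)
r(F, d) = -66 (r(F, d) = (4*2² + 6)*(-3) = (4*4 + 6)*(-3) = (16 + 6)*(-3) = 22*(-3) = -66)
√(r(23, K) + E(17)) = √(-66 + 1) = √(-65) = I*√65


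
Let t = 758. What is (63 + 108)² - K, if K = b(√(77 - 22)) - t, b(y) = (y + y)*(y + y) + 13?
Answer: 29766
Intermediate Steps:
b(y) = 13 + 4*y² (b(y) = (2*y)*(2*y) + 13 = 4*y² + 13 = 13 + 4*y²)
K = -525 (K = (13 + 4*(√(77 - 22))²) - 1*758 = (13 + 4*(√55)²) - 758 = (13 + 4*55) - 758 = (13 + 220) - 758 = 233 - 758 = -525)
(63 + 108)² - K = (63 + 108)² - 1*(-525) = 171² + 525 = 29241 + 525 = 29766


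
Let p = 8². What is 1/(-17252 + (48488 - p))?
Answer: 1/31172 ≈ 3.2080e-5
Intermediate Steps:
p = 64
1/(-17252 + (48488 - p)) = 1/(-17252 + (48488 - 1*64)) = 1/(-17252 + (48488 - 64)) = 1/(-17252 + 48424) = 1/31172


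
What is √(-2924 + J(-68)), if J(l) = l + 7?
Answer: I*√2985 ≈ 54.635*I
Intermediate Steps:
J(l) = 7 + l
√(-2924 + J(-68)) = √(-2924 + (7 - 68)) = √(-2924 - 61) = √(-2985) = I*√2985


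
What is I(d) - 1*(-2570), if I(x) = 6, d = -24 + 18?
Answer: 2576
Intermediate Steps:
d = -6
I(d) - 1*(-2570) = 6 - 1*(-2570) = 6 + 2570 = 2576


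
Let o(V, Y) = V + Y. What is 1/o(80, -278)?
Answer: -1/198 ≈ -0.0050505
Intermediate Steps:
1/o(80, -278) = 1/(80 - 278) = 1/(-198) = -1/198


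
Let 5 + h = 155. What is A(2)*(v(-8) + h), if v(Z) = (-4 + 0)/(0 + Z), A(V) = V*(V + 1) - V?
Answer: 602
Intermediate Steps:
h = 150 (h = -5 + 155 = 150)
A(V) = -V + V*(1 + V) (A(V) = V*(1 + V) - V = -V + V*(1 + V))
v(Z) = -4/Z
A(2)*(v(-8) + h) = 2²*(-4/(-8) + 150) = 4*(-4*(-⅛) + 150) = 4*(½ + 150) = 4*(301/2) = 602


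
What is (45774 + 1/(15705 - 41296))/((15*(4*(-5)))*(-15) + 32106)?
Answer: 1171402433/936784146 ≈ 1.2505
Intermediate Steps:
(45774 + 1/(15705 - 41296))/((15*(4*(-5)))*(-15) + 32106) = (45774 + 1/(-25591))/((15*(-20))*(-15) + 32106) = (45774 - 1/25591)/(-300*(-15) + 32106) = 1171402433/(25591*(4500 + 32106)) = (1171402433/25591)/36606 = (1171402433/25591)*(1/36606) = 1171402433/936784146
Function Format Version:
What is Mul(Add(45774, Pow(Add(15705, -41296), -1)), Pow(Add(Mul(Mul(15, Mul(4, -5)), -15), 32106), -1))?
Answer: Rational(1171402433, 936784146) ≈ 1.2505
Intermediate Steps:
Mul(Add(45774, Pow(Add(15705, -41296), -1)), Pow(Add(Mul(Mul(15, Mul(4, -5)), -15), 32106), -1)) = Mul(Add(45774, Pow(-25591, -1)), Pow(Add(Mul(Mul(15, -20), -15), 32106), -1)) = Mul(Add(45774, Rational(-1, 25591)), Pow(Add(Mul(-300, -15), 32106), -1)) = Mul(Rational(1171402433, 25591), Pow(Add(4500, 32106), -1)) = Mul(Rational(1171402433, 25591), Pow(36606, -1)) = Mul(Rational(1171402433, 25591), Rational(1, 36606)) = Rational(1171402433, 936784146)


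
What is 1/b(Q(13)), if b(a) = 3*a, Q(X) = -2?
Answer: -1/6 ≈ -0.16667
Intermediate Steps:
1/b(Q(13)) = 1/(3*(-2)) = 1/(-6) = -1/6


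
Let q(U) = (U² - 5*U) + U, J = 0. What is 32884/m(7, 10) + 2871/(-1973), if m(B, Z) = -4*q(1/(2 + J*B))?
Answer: 64860035/13811 ≈ 4696.3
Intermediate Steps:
q(U) = U² - 4*U
m(B, Z) = 7 (m(B, Z) = -4*(-4 + 1/(2 + 0*B))/(2 + 0*B) = -4*(-4 + 1/(2 + 0))/(2 + 0) = -4*(-4 + 1/2)/2 = -2*(-4 + ½) = -2*(-7)/2 = -4*(-7/4) = 7)
32884/m(7, 10) + 2871/(-1973) = 32884/7 + 2871/(-1973) = 32884*(⅐) + 2871*(-1/1973) = 32884/7 - 2871/1973 = 64860035/13811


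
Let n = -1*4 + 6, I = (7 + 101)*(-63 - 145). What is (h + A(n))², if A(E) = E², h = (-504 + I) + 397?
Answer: 509269489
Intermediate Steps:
I = -22464 (I = 108*(-208) = -22464)
h = -22571 (h = (-504 - 22464) + 397 = -22968 + 397 = -22571)
n = 2 (n = -4 + 6 = 2)
(h + A(n))² = (-22571 + 2²)² = (-22571 + 4)² = (-22567)² = 509269489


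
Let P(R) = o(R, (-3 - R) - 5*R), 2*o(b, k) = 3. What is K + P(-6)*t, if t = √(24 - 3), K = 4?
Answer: 4 + 3*√21/2 ≈ 10.874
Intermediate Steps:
o(b, k) = 3/2 (o(b, k) = (½)*3 = 3/2)
P(R) = 3/2
t = √21 ≈ 4.5826
K + P(-6)*t = 4 + 3*√21/2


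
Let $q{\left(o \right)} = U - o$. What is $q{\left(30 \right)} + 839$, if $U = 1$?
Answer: $810$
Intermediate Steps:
$q{\left(o \right)} = 1 - o$
$q{\left(30 \right)} + 839 = \left(1 - 30\right) + 839 = -29 + 839 = 810$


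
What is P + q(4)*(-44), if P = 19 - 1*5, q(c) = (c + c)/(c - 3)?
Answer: -338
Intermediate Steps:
q(c) = 2*c/(-3 + c) (q(c) = (2*c)/(-3 + c) = 2*c/(-3 + c))
P = 14 (P = 19 - 5 = 14)
P + q(4)*(-44) = 14 + (2*4/(-3 + 4))*(-44) = 14 + (2*4/1)*(-44) = 14 + (2*4*1)*(-44) = 14 + 8*(-44) = 14 - 352 = -338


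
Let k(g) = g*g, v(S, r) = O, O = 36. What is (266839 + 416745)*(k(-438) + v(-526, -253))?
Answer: 131166097920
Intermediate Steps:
v(S, r) = 36
k(g) = g²
(266839 + 416745)*(k(-438) + v(-526, -253)) = (266839 + 416745)*((-438)² + 36) = 683584*(191844 + 36) = 683584*191880 = 131166097920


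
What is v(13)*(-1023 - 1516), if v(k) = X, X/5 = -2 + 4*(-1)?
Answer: 76170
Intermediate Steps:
X = -30 (X = 5*(-2 + 4*(-1)) = 5*(-2 - 4) = 5*(-6) = -30)
v(k) = -30
v(13)*(-1023 - 1516) = -30*(-1023 - 1516) = -30*(-2539) = 76170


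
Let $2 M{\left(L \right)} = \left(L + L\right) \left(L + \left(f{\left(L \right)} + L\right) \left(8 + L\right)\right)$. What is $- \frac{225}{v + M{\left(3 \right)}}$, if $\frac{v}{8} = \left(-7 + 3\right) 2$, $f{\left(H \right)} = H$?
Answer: $- \frac{225}{143} \approx -1.5734$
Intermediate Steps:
$v = -64$ ($v = 8 \left(-7 + 3\right) 2 = 8 \left(\left(-4\right) 2\right) = 8 \left(-8\right) = -64$)
$M{\left(L \right)} = L \left(L + 2 L \left(8 + L\right)\right)$ ($M{\left(L \right)} = \frac{\left(L + L\right) \left(L + \left(L + L\right) \left(8 + L\right)\right)}{2} = \frac{2 L \left(L + 2 L \left(8 + L\right)\right)}{2} = L \left(L + 2 L \left(8 + L\right)\right)$)
$- \frac{225}{v + M{\left(3 \right)}} = - \frac{225}{-64 + 3^{2} \left(17 + 2 \cdot 3\right)} = - \frac{225}{-64 + 9 \left(17 + 6\right)} = - \frac{225}{-64 + 9 \cdot 23} = - \frac{225}{-64 + 207} = - \frac{225}{143}$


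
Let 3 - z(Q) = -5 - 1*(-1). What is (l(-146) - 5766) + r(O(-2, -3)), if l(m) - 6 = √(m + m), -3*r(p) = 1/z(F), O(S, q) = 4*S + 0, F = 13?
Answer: -120961/21 + 2*I*√73 ≈ -5760.0 + 17.088*I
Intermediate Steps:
z(Q) = 7 (z(Q) = 3 - (-5 - 1*(-1)) = 3 - (-5 + 1) = 3 - 1*(-4) = 3 + 4 = 7)
O(S, q) = 4*S
r(p) = -1/21 (r(p) = -⅓/7 = -⅓*⅐ = -1/21)
l(m) = 6 + √2*√m (l(m) = 6 + √(m + m) = 6 + √(2*m) = 6 + √2*√m)
(l(-146) - 5766) + r(O(-2, -3)) = ((6 + √2*√(-146)) - 5766) - 1/21 = ((6 + √2*(I*√146)) - 5766) - 1/21 = ((6 + 2*I*√73) - 5766) - 1/21 = (-5760 + 2*I*√73) - 1/21 = -120961/21 + 2*I*√73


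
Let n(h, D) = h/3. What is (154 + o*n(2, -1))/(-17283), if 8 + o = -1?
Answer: -148/17283 ≈ -0.0085633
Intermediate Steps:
o = -9 (o = -8 - 1 = -9)
n(h, D) = h/3 (n(h, D) = h*(⅓) = h/3)
(154 + o*n(2, -1))/(-17283) = (154 - 3*2)/(-17283) = (154 - 9*⅔)*(-1/17283) = (154 - 6)*(-1/17283) = 148*(-1/17283) = -148/17283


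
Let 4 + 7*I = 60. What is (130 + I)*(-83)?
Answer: -11454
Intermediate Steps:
I = 8 (I = -4/7 + (1/7)*60 = -4/7 + 60/7 = 8)
(130 + I)*(-83) = (130 + 8)*(-83) = 138*(-83) = -11454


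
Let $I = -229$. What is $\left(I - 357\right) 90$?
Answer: $-52740$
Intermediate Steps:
$\left(I - 357\right) 90 = \left(-229 - 357\right) 90 = \left(-586\right) 90 = -52740$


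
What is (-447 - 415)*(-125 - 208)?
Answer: 287046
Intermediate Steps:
(-447 - 415)*(-125 - 208) = -862*(-333) = 287046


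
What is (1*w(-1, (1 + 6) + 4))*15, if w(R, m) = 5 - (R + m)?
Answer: -75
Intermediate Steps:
w(R, m) = 5 - R - m (w(R, m) = 5 + (-R - m) = 5 - R - m)
(1*w(-1, (1 + 6) + 4))*15 = (1*(5 - 1*(-1) - ((1 + 6) + 4)))*15 = (1*(5 + 1 - (7 + 4)))*15 = (1*(5 + 1 - 1*11))*15 = (1*(5 + 1 - 11))*15 = (1*(-5))*15 = -5*15 = -75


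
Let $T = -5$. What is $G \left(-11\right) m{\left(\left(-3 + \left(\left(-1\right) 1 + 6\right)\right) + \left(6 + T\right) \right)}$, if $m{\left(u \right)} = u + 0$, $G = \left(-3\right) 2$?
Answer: $198$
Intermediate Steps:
$G = -6$
$m{\left(u \right)} = u$
$G \left(-11\right) m{\left(\left(-3 + \left(\left(-1\right) 1 + 6\right)\right) + \left(6 + T\right) \right)} = \left(-6\right) \left(-11\right) \left(\left(-3 + \left(\left(-1\right) 1 + 6\right)\right) + \left(6 - 5\right)\right) = 66 \left(\left(-3 + \left(-1 + 6\right)\right) + 1\right) = 66 \left(\left(-3 + 5\right) + 1\right) = 66 \left(2 + 1\right) = 66 \cdot 3 = 198$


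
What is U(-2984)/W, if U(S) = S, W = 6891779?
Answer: -2984/6891779 ≈ -0.00043298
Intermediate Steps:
U(-2984)/W = -2984/6891779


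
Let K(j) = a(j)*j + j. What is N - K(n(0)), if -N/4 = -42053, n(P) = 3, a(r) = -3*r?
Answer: 168236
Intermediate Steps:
N = 168212 (N = -4*(-42053) = 168212)
K(j) = j - 3*j² (K(j) = (-3*j)*j + j = -3*j² + j = j - 3*j²)
N - K(n(0)) = 168212 - 3*(1 - 3*3) = 168212 - 3*(1 - 9) = 168212 - 3*(-8) = 168212 - 1*(-24) = 168212 + 24 = 168236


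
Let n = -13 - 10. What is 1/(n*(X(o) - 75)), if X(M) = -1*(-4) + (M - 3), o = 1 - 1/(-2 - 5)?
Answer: 7/11730 ≈ 0.00059676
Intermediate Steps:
n = -23
o = 8/7 (o = 1 - 1/(-7) = 1 - 1*(-1/7) = 1 + 1/7 = 8/7 ≈ 1.1429)
X(M) = 1 + M (X(M) = 4 + (-3 + M) = 1 + M)
1/(n*(X(o) - 75)) = 1/(-23*((1 + 8/7) - 75)) = 1/(-23*(15/7 - 75)) = 1/(-23*(-510/7)) = 1/(11730/7) = 7/11730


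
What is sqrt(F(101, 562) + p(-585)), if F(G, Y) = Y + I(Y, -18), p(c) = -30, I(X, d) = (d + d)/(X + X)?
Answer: sqrt(42004723)/281 ≈ 23.064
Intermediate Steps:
I(X, d) = d/X (I(X, d) = (2*d)/((2*X)) = (2*d)*(1/(2*X)) = d/X)
F(G, Y) = Y - 18/Y
sqrt(F(101, 562) + p(-585)) = sqrt((562 - 18/562) - 30) = sqrt((562 - 18*1/562) - 30) = sqrt((562 - 9/281) - 30) = sqrt(157913/281 - 30) = sqrt(149483/281) = sqrt(42004723)/281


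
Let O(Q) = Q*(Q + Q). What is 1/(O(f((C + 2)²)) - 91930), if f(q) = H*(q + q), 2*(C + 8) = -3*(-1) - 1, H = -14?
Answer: 1/888070 ≈ 1.1260e-6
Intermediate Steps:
C = -7 (C = -8 + (-3*(-1) - 1)/2 = -8 + (3 - 1)/2 = -8 + (½)*2 = -8 + 1 = -7)
f(q) = -28*q (f(q) = -14*(q + q) = -28*q)
O(Q) = 2*Q² (O(Q) = Q*(2*Q) = 2*Q²)
1/(O(f((C + 2)²)) - 91930) = 1/(2*(-28*(-7 + 2)²)² - 91930) = 1/(2*(-28*(-5)²)² - 91930) = 1/(2*(-28*25)² - 91930) = 1/(2*(-700)² - 91930) = 1/(2*490000 - 91930) = 1/(980000 - 91930) = 1/888070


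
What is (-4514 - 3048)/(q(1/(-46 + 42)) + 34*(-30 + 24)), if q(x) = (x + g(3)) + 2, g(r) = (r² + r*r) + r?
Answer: 30248/725 ≈ 41.721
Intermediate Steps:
g(r) = r + 2*r² (g(r) = (r² + r²) + r = 2*r² + r = r + 2*r²)
q(x) = 23 + x (q(x) = (x + 3*(1 + 2*3)) + 2 = (x + 3*(1 + 6)) + 2 = (x + 3*7) + 2 = (x + 21) + 2 = (21 + x) + 2 = 23 + x)
(-4514 - 3048)/(q(1/(-46 + 42)) + 34*(-30 + 24)) = (-4514 - 3048)/((23 + 1/(-46 + 42)) + 34*(-30 + 24)) = -7562/((23 + 1/(-4)) + 34*(-6)) = -7562/((23 - ¼) - 204) = -7562/(91/4 - 204) = -7562/(-725/4) = -7562*(-4/725) = 30248/725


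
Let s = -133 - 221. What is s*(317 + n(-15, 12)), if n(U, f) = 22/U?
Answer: -558494/5 ≈ -1.1170e+5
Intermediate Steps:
s = -354
s*(317 + n(-15, 12)) = -354*(317 + 22/(-15)) = -354*(317 + 22*(-1/15)) = -354*(317 - 22/15) = -354*4733/15 = -558494/5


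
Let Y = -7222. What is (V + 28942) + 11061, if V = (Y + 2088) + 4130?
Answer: 38999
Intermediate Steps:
V = -1004 (V = (-7222 + 2088) + 4130 = -5134 + 4130 = -1004)
(V + 28942) + 11061 = (-1004 + 28942) + 11061 = 27938 + 11061 = 38999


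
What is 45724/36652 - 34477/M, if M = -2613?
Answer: 49397422/3420417 ≈ 14.442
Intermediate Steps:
45724/36652 - 34477/M = 45724/36652 - 34477/(-2613) = 45724*(1/36652) - 34477*(-1/2613) = 1633/1309 + 34477/2613 = 49397422/3420417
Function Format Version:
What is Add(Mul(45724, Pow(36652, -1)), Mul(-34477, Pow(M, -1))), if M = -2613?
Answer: Rational(49397422, 3420417) ≈ 14.442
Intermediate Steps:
Add(Mul(45724, Pow(36652, -1)), Mul(-34477, Pow(M, -1))) = Add(Mul(45724, Pow(36652, -1)), Mul(-34477, Pow(-2613, -1))) = Add(Mul(45724, Rational(1, 36652)), Mul(-34477, Rational(-1, 2613))) = Add(Rational(1633, 1309), Rational(34477, 2613)) = Rational(49397422, 3420417)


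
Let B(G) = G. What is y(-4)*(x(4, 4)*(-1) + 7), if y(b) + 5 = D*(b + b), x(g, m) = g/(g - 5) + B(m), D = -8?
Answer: 413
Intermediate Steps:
x(g, m) = m + g/(-5 + g) (x(g, m) = g/(g - 5) + m = g/(-5 + g) + m = m + g/(-5 + g))
y(b) = -5 - 16*b (y(b) = -5 - 8*(b + b) = -5 - 16*b)
y(-4)*(x(4, 4)*(-1) + 7) = (-5 - 16*(-4))*(((4 - 5*4 + 4*4)/(-5 + 4))*(-1) + 7) = (-5 + 64)*(((4 - 20 + 16)/(-1))*(-1) + 7) = 59*(-1*0*(-1) + 7) = 59*(0*(-1) + 7) = 59*(0 + 7) = 59*7 = 413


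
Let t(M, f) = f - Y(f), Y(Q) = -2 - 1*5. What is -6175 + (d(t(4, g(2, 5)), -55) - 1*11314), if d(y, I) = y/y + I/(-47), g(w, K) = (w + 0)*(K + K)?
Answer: -821881/47 ≈ -17487.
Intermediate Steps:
Y(Q) = -7 (Y(Q) = -2 - 5 = -7)
g(w, K) = 2*K*w (g(w, K) = w*(2*K) = 2*K*w)
t(M, f) = 7 + f (t(M, f) = f - 1*(-7) = f + 7 = 7 + f)
d(y, I) = 1 - I/47 (d(y, I) = 1 + I*(-1/47) = 1 - I/47)
-6175 + (d(t(4, g(2, 5)), -55) - 1*11314) = -6175 + ((1 - 1/47*(-55)) - 1*11314) = -6175 + ((1 + 55/47) - 11314) = -6175 + (102/47 - 11314) = -6175 - 531656/47 = -821881/47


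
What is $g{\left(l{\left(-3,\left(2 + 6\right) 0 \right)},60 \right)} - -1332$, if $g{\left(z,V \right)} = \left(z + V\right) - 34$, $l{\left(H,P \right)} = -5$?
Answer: $1353$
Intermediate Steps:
$g{\left(z,V \right)} = -34 + V + z$ ($g{\left(z,V \right)} = \left(V + z\right) - 34 = -34 + V + z$)
$g{\left(l{\left(-3,\left(2 + 6\right) 0 \right)},60 \right)} - -1332 = \left(-34 + 60 - 5\right) - -1332 = 21 + 1332 = 1353$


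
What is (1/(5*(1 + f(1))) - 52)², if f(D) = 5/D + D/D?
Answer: 3308761/1225 ≈ 2701.0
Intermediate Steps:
f(D) = 1 + 5/D (f(D) = 5/D + 1 = 1 + 5/D)
(1/(5*(1 + f(1))) - 52)² = (1/(5*(1 + (5 + 1)/1)) - 52)² = (1/(5*(1 + 1*6)) - 52)² = (1/(5*(1 + 6)) - 52)² = (1/(5*7) - 52)² = (1/35 - 52)² = (-1819/35)² = 3308761/1225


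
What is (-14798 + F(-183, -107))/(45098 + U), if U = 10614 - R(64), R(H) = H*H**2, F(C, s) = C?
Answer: 14981/206432 ≈ 0.072571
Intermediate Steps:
R(H) = H**3
U = -251530 (U = 10614 - 1*64**3 = 10614 - 1*262144 = 10614 - 262144 = -251530)
(-14798 + F(-183, -107))/(45098 + U) = (-14798 - 183)/(45098 - 251530) = -14981/(-206432) = -14981*(-1/206432) = 14981/206432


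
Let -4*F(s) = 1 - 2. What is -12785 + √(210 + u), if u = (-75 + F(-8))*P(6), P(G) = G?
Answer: -12785 + 3*I*√106/2 ≈ -12785.0 + 15.443*I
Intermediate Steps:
F(s) = ¼ (F(s) = -(1 - 2)/4 = -¼*(-1) = ¼)
u = -897/2 (u = (-75 + ¼)*6 = -299/4*6 = -897/2 ≈ -448.50)
-12785 + √(210 + u) = -12785 + √(210 - 897/2) = -12785 + √(-477/2) = -12785 + 3*I*√106/2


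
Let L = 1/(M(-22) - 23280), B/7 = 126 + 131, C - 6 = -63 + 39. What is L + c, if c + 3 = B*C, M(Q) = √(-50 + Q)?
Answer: -731305214125/22581603 - I*√2/90326412 ≈ -32385.0 - 1.5657e-8*I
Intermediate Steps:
C = -18 (C = 6 + (-63 + 39) = 6 - 24 = -18)
B = 1799 (B = 7*(126 + 131) = 7*257 = 1799)
L = 1/(-23280 + 6*I*√2) (L = 1/(√(-50 - 22) - 23280) = 1/(√(-72) - 23280) = 1/(6*I*√2 - 23280) = 1/(-23280 + 6*I*√2) ≈ -4.2955e-5 - 1.57e-8*I)
c = -32385 (c = -3 + 1799*(-18) = -3 - 32382 = -32385)
L + c = (-970/22581603 - I*√2/90326412) - 32385 = -731305214125/22581603 - I*√2/90326412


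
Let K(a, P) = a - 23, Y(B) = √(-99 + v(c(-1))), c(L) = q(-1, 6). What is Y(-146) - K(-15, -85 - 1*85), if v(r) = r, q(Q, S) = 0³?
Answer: 38 + 3*I*√11 ≈ 38.0 + 9.9499*I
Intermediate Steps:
q(Q, S) = 0
c(L) = 0
Y(B) = 3*I*√11 (Y(B) = √(-99 + 0) = √(-99) = 3*I*√11)
K(a, P) = -23 + a
Y(-146) - K(-15, -85 - 1*85) = 3*I*√11 - (-23 - 15) = 3*I*√11 - 1*(-38) = 3*I*√11 + 38 = 38 + 3*I*√11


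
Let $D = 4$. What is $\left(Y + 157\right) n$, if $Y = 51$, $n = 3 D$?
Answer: $2496$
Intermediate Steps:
$n = 12$ ($n = 3 \cdot 4 = 12$)
$\left(Y + 157\right) n = \left(51 + 157\right) 12 = 208 \cdot 12 = 2496$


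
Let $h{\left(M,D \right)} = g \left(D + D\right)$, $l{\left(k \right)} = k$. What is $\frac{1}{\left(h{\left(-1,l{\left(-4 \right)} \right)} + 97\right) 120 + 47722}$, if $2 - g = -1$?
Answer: $\frac{1}{56482} \approx 1.7705 \cdot 10^{-5}$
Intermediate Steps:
$g = 3$ ($g = 2 - -1 = 2 + 1 = 3$)
$h{\left(M,D \right)} = 6 D$ ($h{\left(M,D \right)} = 3 \left(D + D\right) = 3 \cdot 2 D = 6 D$)
$\frac{1}{\left(h{\left(-1,l{\left(-4 \right)} \right)} + 97\right) 120 + 47722} = \frac{1}{\left(6 \left(-4\right) + 97\right) 120 + 47722} = \frac{1}{\left(-24 + 97\right) 120 + 47722} = \frac{1}{73 \cdot 120 + 47722} = \frac{1}{8760 + 47722} = \frac{1}{56482}$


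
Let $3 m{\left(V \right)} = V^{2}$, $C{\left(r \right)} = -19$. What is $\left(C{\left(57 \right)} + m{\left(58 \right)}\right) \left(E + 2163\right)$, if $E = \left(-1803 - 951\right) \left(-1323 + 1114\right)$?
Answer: $636871981$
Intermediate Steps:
$E = 575586$ ($E = \left(-2754\right) \left(-209\right) = 575586$)
$m{\left(V \right)} = \frac{V^{2}}{3}$
$\left(C{\left(57 \right)} + m{\left(58 \right)}\right) \left(E + 2163\right) = \left(-19 + \frac{58^{2}}{3}\right) \left(575586 + 2163\right) = \left(-19 + \frac{1}{3} \cdot 3364\right) 577749 = \left(-19 + \frac{3364}{3}\right) 577749 = \frac{3307}{3} \cdot 577749 = 636871981$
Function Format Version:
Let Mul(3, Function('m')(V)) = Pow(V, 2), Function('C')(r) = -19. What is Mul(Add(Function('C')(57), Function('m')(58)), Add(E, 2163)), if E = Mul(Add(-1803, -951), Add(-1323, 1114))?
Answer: 636871981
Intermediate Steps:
E = 575586 (E = Mul(-2754, -209) = 575586)
Function('m')(V) = Mul(Rational(1, 3), Pow(V, 2))
Mul(Add(Function('C')(57), Function('m')(58)), Add(E, 2163)) = Mul(Add(-19, Mul(Rational(1, 3), Pow(58, 2))), Add(575586, 2163)) = Mul(Add(-19, Mul(Rational(1, 3), 3364)), 577749) = Mul(Add(-19, Rational(3364, 3)), 577749) = Mul(Rational(3307, 3), 577749) = 636871981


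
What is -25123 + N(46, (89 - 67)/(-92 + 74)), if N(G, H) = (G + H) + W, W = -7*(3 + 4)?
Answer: -226145/9 ≈ -25127.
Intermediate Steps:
W = -49 (W = -7*7 = -49)
N(G, H) = -49 + G + H (N(G, H) = (G + H) - 49 = -49 + G + H)
-25123 + N(46, (89 - 67)/(-92 + 74)) = -25123 + (-49 + 46 + (89 - 67)/(-92 + 74)) = -25123 + (-49 + 46 + 22/(-18)) = -25123 + (-49 + 46 + 22*(-1/18)) = -25123 + (-49 + 46 - 11/9) = -25123 - 38/9 = -226145/9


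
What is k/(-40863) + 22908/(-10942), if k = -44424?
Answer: -75000366/74520491 ≈ -1.0064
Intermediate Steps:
k/(-40863) + 22908/(-10942) = -44424/(-40863) + 22908/(-10942) = -44424*(-1/40863) + 22908*(-1/10942) = 14808/13621 - 11454/5471 = -75000366/74520491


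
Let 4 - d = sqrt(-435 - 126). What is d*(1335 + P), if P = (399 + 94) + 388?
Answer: 8864 - 2216*I*sqrt(561) ≈ 8864.0 - 52487.0*I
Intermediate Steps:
P = 881 (P = 493 + 388 = 881)
d = 4 - I*sqrt(561) (d = 4 - sqrt(-435 - 126) = 4 - sqrt(-561) = 4 - I*sqrt(561) ≈ 4.0 - 23.685*I)
d*(1335 + P) = (4 - I*sqrt(561))*(1335 + 881) = (4 - I*sqrt(561))*2216 = 8864 - 2216*I*sqrt(561)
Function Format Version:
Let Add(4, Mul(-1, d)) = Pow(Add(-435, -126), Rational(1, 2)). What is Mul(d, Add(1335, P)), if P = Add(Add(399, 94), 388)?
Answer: Add(8864, Mul(-2216, I, Pow(561, Rational(1, 2)))) ≈ Add(8864.0, Mul(-52487., I))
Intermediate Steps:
P = 881 (P = Add(493, 388) = 881)
d = Add(4, Mul(-1, I, Pow(561, Rational(1, 2)))) (d = Add(4, Mul(-1, Pow(Add(-435, -126), Rational(1, 2)))) = Add(4, Mul(-1, Pow(-561, Rational(1, 2)))) = Add(4, Mul(-1, Mul(I, Pow(561, Rational(1, 2))))) = Add(4, Mul(-1, I, Pow(561, Rational(1, 2)))) ≈ Add(4.0000, Mul(-23.685, I)))
Mul(d, Add(1335, P)) = Mul(Add(4, Mul(-1, I, Pow(561, Rational(1, 2)))), Add(1335, 881)) = Mul(Add(4, Mul(-1, I, Pow(561, Rational(1, 2)))), 2216) = Add(8864, Mul(-2216, I, Pow(561, Rational(1, 2))))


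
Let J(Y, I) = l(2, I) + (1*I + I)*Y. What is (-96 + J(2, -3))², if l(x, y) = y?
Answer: 12321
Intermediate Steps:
J(Y, I) = I + 2*I*Y (J(Y, I) = I + (1*I + I)*Y = I + (I + I)*Y = I + (2*I)*Y = I + 2*I*Y)
(-96 + J(2, -3))² = (-96 - 3*(1 + 2*2))² = (-96 - 3*(1 + 4))² = (-96 - 3*5)² = (-96 - 15)² = (-111)² = 12321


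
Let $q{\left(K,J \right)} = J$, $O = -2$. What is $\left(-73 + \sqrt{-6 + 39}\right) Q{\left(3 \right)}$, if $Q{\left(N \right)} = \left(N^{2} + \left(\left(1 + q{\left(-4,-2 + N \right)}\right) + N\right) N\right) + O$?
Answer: $-1606 + 22 \sqrt{33} \approx -1479.6$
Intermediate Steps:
$Q{\left(N \right)} = -2 + N^{2} + N \left(-1 + 2 N\right)$ ($Q{\left(N \right)} = \left(N^{2} + \left(\left(1 + \left(-2 + N\right)\right) + N\right) N\right) - 2 = \left(N^{2} + \left(\left(-1 + N\right) + N\right) N\right) - 2 = \left(N^{2} + \left(-1 + 2 N\right) N\right) - 2 = \left(N^{2} + N \left(-1 + 2 N\right)\right) - 2 = -2 + N^{2} + N \left(-1 + 2 N\right)$)
$\left(-73 + \sqrt{-6 + 39}\right) Q{\left(3 \right)} = \left(-73 + \sqrt{-6 + 39}\right) \left(-2 - 3 + 3 \cdot 3^{2}\right) = \left(-73 + \sqrt{33}\right) \left(-2 - 3 + 3 \cdot 9\right) = \left(-73 + \sqrt{33}\right) \left(-2 - 3 + 27\right) = \left(-73 + \sqrt{33}\right) 22 = -1606 + 22 \sqrt{33}$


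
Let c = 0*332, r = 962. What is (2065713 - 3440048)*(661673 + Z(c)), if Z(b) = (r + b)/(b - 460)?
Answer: -41830444461903/46 ≈ -9.0936e+11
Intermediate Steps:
c = 0
Z(b) = (962 + b)/(-460 + b) (Z(b) = (962 + b)/(b - 460) = (962 + b)/(-460 + b))
(2065713 - 3440048)*(661673 + Z(c)) = (2065713 - 3440048)*(661673 + (962 + 0)/(-460 + 0)) = -1374335*(661673 + 962/(-460)) = -1374335*(661673 - 1/460*962) = -1374335*(661673 - 481/230) = -1374335*152184309/230 = -41830444461903/46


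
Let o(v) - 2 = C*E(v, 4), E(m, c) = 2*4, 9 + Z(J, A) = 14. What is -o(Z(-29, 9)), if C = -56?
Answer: 446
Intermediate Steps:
Z(J, A) = 5 (Z(J, A) = -9 + 14 = 5)
E(m, c) = 8
o(v) = -446 (o(v) = 2 - 56*8 = 2 - 448 = -446)
-o(Z(-29, 9)) = -1*(-446) = 446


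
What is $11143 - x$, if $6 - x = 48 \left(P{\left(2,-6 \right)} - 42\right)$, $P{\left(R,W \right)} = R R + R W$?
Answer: $8737$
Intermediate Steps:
$P{\left(R,W \right)} = R^{2} + R W$
$x = 2406$ ($x = 6 - 48 \left(2 \left(2 - 6\right) - 42\right) = 6 - 48 \left(2 \left(-4\right) - 42\right) = 6 - 48 \left(-8 - 42\right) = 6 - 48 \left(-50\right) = 6 - -2400 = 6 + 2400 = 2406$)
$11143 - x = 11143 - 2406 = 8737$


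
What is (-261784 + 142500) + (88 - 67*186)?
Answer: -131658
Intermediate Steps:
(-261784 + 142500) + (88 - 67*186) = -119284 + (88 - 12462) = -119284 - 12374 = -131658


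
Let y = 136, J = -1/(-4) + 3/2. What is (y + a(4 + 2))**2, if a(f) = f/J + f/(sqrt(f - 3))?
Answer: 953164/49 + 3904*sqrt(3)/7 ≈ 20418.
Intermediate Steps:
J = 7/4 (J = -1*(-1/4) + 3*(1/2) = 1/4 + 3/2 = 7/4 ≈ 1.7500)
a(f) = 4*f/7 + f/sqrt(-3 + f) (a(f) = f/(7/4) + f/(sqrt(f - 3)) = f*(4/7) + f/(sqrt(-3 + f)) = 4*f/7 + f/sqrt(-3 + f))
(y + a(4 + 2))**2 = (136 + (4*(4 + 2)/7 + (4 + 2)/sqrt(-3 + (4 + 2))))**2 = (136 + ((4/7)*6 + 6/sqrt(-3 + 6)))**2 = (136 + (24/7 + 6/sqrt(3)))**2 = (136 + (24/7 + 6*(sqrt(3)/3)))**2 = (136 + (24/7 + 2*sqrt(3)))**2 = (976/7 + 2*sqrt(3))**2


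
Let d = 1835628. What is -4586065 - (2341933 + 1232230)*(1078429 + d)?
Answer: -10415319295356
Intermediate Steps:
-4586065 - (2341933 + 1232230)*(1078429 + d) = -4586065 - (2341933 + 1232230)*(1078429 + 1835628) = -4586065 - 3574163*2914057 = -4586065 - 1*10415314709291 = -4586065 - 10415314709291 = -10415319295356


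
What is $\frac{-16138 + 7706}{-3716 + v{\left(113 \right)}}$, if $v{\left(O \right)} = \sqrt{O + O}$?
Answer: $\frac{15666656}{6904215} + \frac{4216 \sqrt{226}}{6904215} \approx 2.2783$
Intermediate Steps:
$v{\left(O \right)} = \sqrt{2} \sqrt{O}$ ($v{\left(O \right)} = \sqrt{2 O} = \sqrt{2} \sqrt{O}$)
$\frac{-16138 + 7706}{-3716 + v{\left(113 \right)}} = \frac{-16138 + 7706}{-3716 + \sqrt{2} \sqrt{113}} = - \frac{8432}{-3716 + \sqrt{226}}$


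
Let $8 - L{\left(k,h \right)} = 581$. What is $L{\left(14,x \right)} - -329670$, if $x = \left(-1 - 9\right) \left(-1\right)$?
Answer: $329097$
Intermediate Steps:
$x = 10$ ($x = \left(-10\right) \left(-1\right) = 10$)
$L{\left(k,h \right)} = -573$ ($L{\left(k,h \right)} = 8 - 581 = -573$)
$L{\left(14,x \right)} - -329670 = -573 - -329670 = -573 + 329670 = 329097$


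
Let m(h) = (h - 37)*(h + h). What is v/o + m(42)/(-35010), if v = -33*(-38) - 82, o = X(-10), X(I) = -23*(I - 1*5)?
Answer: 454298/134205 ≈ 3.3851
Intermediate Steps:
X(I) = 115 - 23*I (X(I) = -23*(I - 5) = -23*(-5 + I) = 115 - 23*I)
o = 345 (o = 115 - 23*(-10) = 115 + 230 = 345)
m(h) = 2*h*(-37 + h) (m(h) = (-37 + h)*(2*h) = 2*h*(-37 + h))
v = 1172 (v = 1254 - 82 = 1172)
v/o + m(42)/(-35010) = 1172/345 + (2*42*(-37 + 42))/(-35010) = 1172*(1/345) + (2*42*5)*(-1/35010) = 1172/345 + 420*(-1/35010) = 1172/345 - 14/1167 = 454298/134205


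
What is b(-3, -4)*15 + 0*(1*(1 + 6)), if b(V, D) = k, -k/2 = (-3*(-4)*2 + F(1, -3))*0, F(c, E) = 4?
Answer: 0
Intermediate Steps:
k = 0 (k = -2*(-3*(-4)*2 + 4)*0 = -2*(12*2 + 4)*0 = -2*(24 + 4)*0 = -56*0 = -2*0 = 0)
b(V, D) = 0
b(-3, -4)*15 + 0*(1*(1 + 6)) = 0*15 + 0*(1*(1 + 6)) = 0 + 0*(1*7) = 0 + 0*7 = 0 + 0 = 0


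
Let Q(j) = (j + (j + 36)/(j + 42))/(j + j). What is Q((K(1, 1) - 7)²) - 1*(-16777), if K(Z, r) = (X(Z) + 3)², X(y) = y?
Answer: 18572699/1107 ≈ 16778.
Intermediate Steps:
K(Z, r) = (3 + Z)² (K(Z, r) = (Z + 3)² = (3 + Z)²)
Q(j) = (j + (36 + j)/(42 + j))/(2*j) (Q(j) = (j + (36 + j)/(42 + j))/((2*j)) = (j + (36 + j)/(42 + j))*(1/(2*j)) = (j + (36 + j)/(42 + j))/(2*j))
Q((K(1, 1) - 7)²) - 1*(-16777) = (36 + (((3 + 1)² - 7)²)² + 43*((3 + 1)² - 7)²)/(2*(((3 + 1)² - 7)²)*(42 + ((3 + 1)² - 7)²)) - 1*(-16777) = (36 + ((4² - 7)²)² + 43*(4² - 7)²)/(2*((4² - 7)²)*(42 + (4² - 7)²)) + 16777 = (36 + ((16 - 7)²)² + 43*(16 - 7)²)/(2*((16 - 7)²)*(42 + (16 - 7)²)) + 16777 = (36 + (9²)² + 43*9²)/(2*(9²)*(42 + 9²)) + 16777 = (½)*(36 + 81² + 43*81)/(81*(42 + 81)) + 16777 = (½)*(1/81)*(36 + 6561 + 3483)/123 + 16777 = (½)*(1/81)*(1/123)*10080 + 16777 = 560/1107 + 16777 = 18572699/1107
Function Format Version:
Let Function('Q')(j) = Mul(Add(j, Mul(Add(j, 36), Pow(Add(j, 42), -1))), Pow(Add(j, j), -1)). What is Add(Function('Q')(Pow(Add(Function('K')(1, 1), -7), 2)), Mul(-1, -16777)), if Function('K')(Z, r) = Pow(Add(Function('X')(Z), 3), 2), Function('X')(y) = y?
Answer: Rational(18572699, 1107) ≈ 16778.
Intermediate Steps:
Function('K')(Z, r) = Pow(Add(3, Z), 2) (Function('K')(Z, r) = Pow(Add(Z, 3), 2) = Pow(Add(3, Z), 2))
Function('Q')(j) = Mul(Rational(1, 2), Pow(j, -1), Add(j, Mul(Pow(Add(42, j), -1), Add(36, j)))) (Function('Q')(j) = Mul(Add(j, Mul(Add(36, j), Pow(Add(42, j), -1))), Pow(Mul(2, j), -1)) = Mul(Add(j, Mul(Pow(Add(42, j), -1), Add(36, j))), Mul(Rational(1, 2), Pow(j, -1))) = Mul(Rational(1, 2), Pow(j, -1), Add(j, Mul(Pow(Add(42, j), -1), Add(36, j)))))
Add(Function('Q')(Pow(Add(Function('K')(1, 1), -7), 2)), Mul(-1, -16777)) = Add(Mul(Rational(1, 2), Pow(Pow(Add(Pow(Add(3, 1), 2), -7), 2), -1), Pow(Add(42, Pow(Add(Pow(Add(3, 1), 2), -7), 2)), -1), Add(36, Pow(Pow(Add(Pow(Add(3, 1), 2), -7), 2), 2), Mul(43, Pow(Add(Pow(Add(3, 1), 2), -7), 2)))), Mul(-1, -16777)) = Add(Mul(Rational(1, 2), Pow(Pow(Add(Pow(4, 2), -7), 2), -1), Pow(Add(42, Pow(Add(Pow(4, 2), -7), 2)), -1), Add(36, Pow(Pow(Add(Pow(4, 2), -7), 2), 2), Mul(43, Pow(Add(Pow(4, 2), -7), 2)))), 16777) = Add(Mul(Rational(1, 2), Pow(Pow(Add(16, -7), 2), -1), Pow(Add(42, Pow(Add(16, -7), 2)), -1), Add(36, Pow(Pow(Add(16, -7), 2), 2), Mul(43, Pow(Add(16, -7), 2)))), 16777) = Add(Mul(Rational(1, 2), Pow(Pow(9, 2), -1), Pow(Add(42, Pow(9, 2)), -1), Add(36, Pow(Pow(9, 2), 2), Mul(43, Pow(9, 2)))), 16777) = Add(Mul(Rational(1, 2), Pow(81, -1), Pow(Add(42, 81), -1), Add(36, Pow(81, 2), Mul(43, 81))), 16777) = Add(Mul(Rational(1, 2), Rational(1, 81), Pow(123, -1), Add(36, 6561, 3483)), 16777) = Add(Mul(Rational(1, 2), Rational(1, 81), Rational(1, 123), 10080), 16777) = Add(Rational(560, 1107), 16777) = Rational(18572699, 1107)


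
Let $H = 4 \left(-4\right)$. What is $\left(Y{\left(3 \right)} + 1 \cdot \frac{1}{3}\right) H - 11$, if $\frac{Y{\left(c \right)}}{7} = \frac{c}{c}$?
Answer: $- \frac{385}{3} \approx -128.33$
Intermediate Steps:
$Y{\left(c \right)} = 7$ ($Y{\left(c \right)} = 7 \frac{c}{c} = 7 \cdot 1 = 7$)
$H = -16$
$\left(Y{\left(3 \right)} + 1 \cdot \frac{1}{3}\right) H - 11 = \left(7 + 1 \cdot \frac{1}{3}\right) \left(-16\right) - 11 = \left(7 + \frac{1}{3}\right) \left(-16\right) - 11 = \frac{22}{3} \left(-16\right) - 11 = - \frac{352}{3} - 11 = - \frac{385}{3}$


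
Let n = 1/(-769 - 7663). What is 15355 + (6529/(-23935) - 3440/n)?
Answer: 694628040196/23935 ≈ 2.9021e+7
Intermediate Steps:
n = -1/8432 (n = 1/(-8432) = -1/8432 ≈ -0.00011860)
15355 + (6529/(-23935) - 3440/n) = 15355 + (6529/(-23935) - 3440/(-1/8432)) = 15355 + (6529*(-1/23935) - 3440*(-8432)) = 15355 + (-6529/23935 + 29006080) = 15355 + 694260518271/23935 = 694628040196/23935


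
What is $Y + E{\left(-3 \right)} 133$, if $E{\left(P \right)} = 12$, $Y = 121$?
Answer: $1717$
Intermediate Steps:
$Y + E{\left(-3 \right)} 133 = 121 + 12 \cdot 133 = 121 + 1596 = 1717$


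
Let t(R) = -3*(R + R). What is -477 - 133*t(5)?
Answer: 3513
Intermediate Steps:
t(R) = -6*R
-477 - 133*t(5) = -477 - (-798)*5 = -477 - 133*(-30) = -477 + 3990 = 3513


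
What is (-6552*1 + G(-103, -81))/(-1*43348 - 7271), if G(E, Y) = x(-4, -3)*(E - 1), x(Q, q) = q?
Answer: 2080/16873 ≈ 0.12327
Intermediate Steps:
G(E, Y) = 3 - 3*E (G(E, Y) = -3*(E - 1) = -3*(-1 + E) = 3 - 3*E)
(-6552*1 + G(-103, -81))/(-1*43348 - 7271) = (-6552*1 + (3 - 3*(-103)))/(-1*43348 - 7271) = (-6552 + (3 + 309))/(-43348 - 7271) = (-6552 + 312)/(-50619) = -6240*(-1/50619) = 2080/16873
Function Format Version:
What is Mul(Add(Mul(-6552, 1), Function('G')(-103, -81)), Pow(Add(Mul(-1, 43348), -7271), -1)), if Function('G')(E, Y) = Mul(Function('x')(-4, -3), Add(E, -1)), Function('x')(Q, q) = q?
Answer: Rational(2080, 16873) ≈ 0.12327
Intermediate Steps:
Function('G')(E, Y) = Add(3, Mul(-3, E)) (Function('G')(E, Y) = Mul(-3, Add(E, -1)) = Mul(-3, Add(-1, E)) = Add(3, Mul(-3, E)))
Mul(Add(Mul(-6552, 1), Function('G')(-103, -81)), Pow(Add(Mul(-1, 43348), -7271), -1)) = Mul(Add(Mul(-6552, 1), Add(3, Mul(-3, -103))), Pow(Add(Mul(-1, 43348), -7271), -1)) = Mul(Add(-6552, Add(3, 309)), Pow(Add(-43348, -7271), -1)) = Mul(Add(-6552, 312), Pow(-50619, -1)) = Mul(-6240, Rational(-1, 50619)) = Rational(2080, 16873)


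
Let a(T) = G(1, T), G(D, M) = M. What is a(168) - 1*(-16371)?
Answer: 16539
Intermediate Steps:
a(T) = T
a(168) - 1*(-16371) = 168 - 1*(-16371) = 168 + 16371 = 16539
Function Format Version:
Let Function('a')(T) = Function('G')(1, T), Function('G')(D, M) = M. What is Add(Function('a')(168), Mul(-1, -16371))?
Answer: 16539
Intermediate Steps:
Function('a')(T) = T
Add(Function('a')(168), Mul(-1, -16371)) = Add(168, Mul(-1, -16371)) = Add(168, 16371) = 16539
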